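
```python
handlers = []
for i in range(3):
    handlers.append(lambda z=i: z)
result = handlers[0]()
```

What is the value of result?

Step 1: Default argument z=i captures i's value at each iteration.
Step 2: handlers[0] captured z = 0 when i was 0.
Step 3: result = 0

The answer is 0.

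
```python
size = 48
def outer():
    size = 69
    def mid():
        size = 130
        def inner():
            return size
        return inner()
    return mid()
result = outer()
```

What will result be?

Step 1: Three levels of shadowing: global 48, outer 69, mid 130.
Step 2: inner() finds size = 130 in enclosing mid() scope.
Step 3: result = 130

The answer is 130.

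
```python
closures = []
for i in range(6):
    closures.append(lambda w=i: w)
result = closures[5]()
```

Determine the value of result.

Step 1: Default argument w=i captures i's value at each iteration.
Step 2: closures[5] captured w = 5 when i was 5.
Step 3: result = 5

The answer is 5.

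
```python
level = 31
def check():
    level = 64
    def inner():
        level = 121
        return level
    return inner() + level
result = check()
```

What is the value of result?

Step 1: check() has local level = 64. inner() has local level = 121.
Step 2: inner() returns its local level = 121.
Step 3: check() returns 121 + its own level (64) = 185

The answer is 185.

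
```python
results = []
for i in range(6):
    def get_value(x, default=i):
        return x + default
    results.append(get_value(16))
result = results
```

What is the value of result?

Step 1: Default argument default=i is evaluated at function definition time.
Step 2: Each iteration creates get_value with default = current i value.
Step 3: get_value(16) returns 16 + default. results = [16, 17, 18, 19, 20, 21]

The answer is [16, 17, 18, 19, 20, 21].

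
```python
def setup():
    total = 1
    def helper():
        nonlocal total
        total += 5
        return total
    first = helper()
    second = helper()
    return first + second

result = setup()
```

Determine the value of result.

Step 1: total starts at 1.
Step 2: First call: total = 1 + 5 = 6, returns 6.
Step 3: Second call: total = 6 + 5 = 11, returns 11.
Step 4: result = 6 + 11 = 17

The answer is 17.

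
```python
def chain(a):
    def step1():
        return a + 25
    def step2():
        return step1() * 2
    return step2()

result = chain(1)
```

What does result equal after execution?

Step 1: chain(1) captures a = 1.
Step 2: step2() calls step1() which returns 1 + 25 = 26.
Step 3: step2() returns 26 * 2 = 52

The answer is 52.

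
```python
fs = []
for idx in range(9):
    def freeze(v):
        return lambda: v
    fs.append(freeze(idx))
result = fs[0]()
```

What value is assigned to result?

Step 1: freeze(idx) creates a new scope capturing v = idx at call time.
Step 2: fs[0] = freeze(0), so its lambda captures v = 0.
Step 3: result = 0 (closure factory fixes late binding)

The answer is 0.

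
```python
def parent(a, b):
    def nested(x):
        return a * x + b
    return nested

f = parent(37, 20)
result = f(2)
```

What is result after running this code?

Step 1: parent(37, 20) captures a = 37, b = 20.
Step 2: f(2) computes 37 * 2 + 20 = 94.
Step 3: result = 94

The answer is 94.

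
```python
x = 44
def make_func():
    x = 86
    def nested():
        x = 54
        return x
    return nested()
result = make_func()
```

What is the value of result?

Step 1: Three scopes define x: global (44), make_func (86), nested (54).
Step 2: nested() has its own local x = 54, which shadows both enclosing and global.
Step 3: result = 54 (local wins in LEGB)

The answer is 54.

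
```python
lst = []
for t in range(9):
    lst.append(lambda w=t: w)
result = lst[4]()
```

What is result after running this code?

Step 1: Default argument w=t captures t's value at each iteration.
Step 2: lst[4] captured w = 4 when t was 4.
Step 3: result = 4

The answer is 4.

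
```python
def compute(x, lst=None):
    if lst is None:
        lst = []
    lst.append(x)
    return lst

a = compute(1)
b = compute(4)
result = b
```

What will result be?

Step 1: None default with guard creates a NEW list each call.
Step 2: a = [1] (fresh list). b = [4] (another fresh list).
Step 3: result = [4] (this is the fix for mutable default)

The answer is [4].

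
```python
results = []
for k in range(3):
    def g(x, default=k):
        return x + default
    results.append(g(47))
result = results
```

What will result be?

Step 1: Default argument default=k is evaluated at function definition time.
Step 2: Each iteration creates g with default = current k value.
Step 3: g(47) returns 47 + default. results = [47, 48, 49]

The answer is [47, 48, 49].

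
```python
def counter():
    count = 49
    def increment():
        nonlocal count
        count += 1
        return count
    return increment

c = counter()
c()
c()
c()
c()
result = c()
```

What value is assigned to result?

Step 1: counter() creates closure with count = 49.
Step 2: Each c() call increments count via nonlocal. After 5 calls: 49 + 5 = 54.
Step 3: result = 54

The answer is 54.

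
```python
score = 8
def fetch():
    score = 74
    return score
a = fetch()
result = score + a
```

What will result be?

Step 1: Global score = 8. fetch() returns local score = 74.
Step 2: a = 74. Global score still = 8.
Step 3: result = 8 + 74 = 82

The answer is 82.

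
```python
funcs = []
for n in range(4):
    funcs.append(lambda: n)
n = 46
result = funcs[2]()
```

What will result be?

Step 1: Lambdas capture the variable n by reference, not by value.
Step 2: After the loop, n is reassigned to 46.
Step 3: funcs[2]() looks up the current n = 46. result = 46

The answer is 46.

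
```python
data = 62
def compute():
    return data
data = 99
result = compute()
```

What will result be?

Step 1: data is first set to 62, then reassigned to 99.
Step 2: compute() is called after the reassignment, so it looks up the current global data = 99.
Step 3: result = 99

The answer is 99.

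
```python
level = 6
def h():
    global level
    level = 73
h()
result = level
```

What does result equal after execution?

Step 1: level = 6 globally.
Step 2: h() declares global level and sets it to 73.
Step 3: After h(), global level = 73. result = 73

The answer is 73.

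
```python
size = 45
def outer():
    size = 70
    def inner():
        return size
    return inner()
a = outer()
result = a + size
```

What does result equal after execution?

Step 1: outer() has local size = 70. inner() reads from enclosing.
Step 2: outer() returns 70. Global size = 45 unchanged.
Step 3: result = 70 + 45 = 115

The answer is 115.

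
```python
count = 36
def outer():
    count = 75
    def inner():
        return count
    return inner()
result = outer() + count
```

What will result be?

Step 1: Global count = 36. outer() shadows with count = 75.
Step 2: inner() returns enclosing count = 75. outer() = 75.
Step 3: result = 75 + global count (36) = 111

The answer is 111.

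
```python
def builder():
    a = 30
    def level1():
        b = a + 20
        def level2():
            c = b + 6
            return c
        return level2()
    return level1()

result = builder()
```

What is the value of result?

Step 1: a = 30. b = a + 20 = 50.
Step 2: c = b + 6 = 50 + 6 = 56.
Step 3: result = 56

The answer is 56.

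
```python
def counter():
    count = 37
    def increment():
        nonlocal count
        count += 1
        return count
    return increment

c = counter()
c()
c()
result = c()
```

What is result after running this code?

Step 1: counter() creates closure with count = 37.
Step 2: Each c() call increments count via nonlocal. After 3 calls: 37 + 3 = 40.
Step 3: result = 40

The answer is 40.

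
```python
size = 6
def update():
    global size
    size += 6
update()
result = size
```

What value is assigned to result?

Step 1: size = 6 globally.
Step 2: update() modifies global size: size += 6 = 12.
Step 3: result = 12

The answer is 12.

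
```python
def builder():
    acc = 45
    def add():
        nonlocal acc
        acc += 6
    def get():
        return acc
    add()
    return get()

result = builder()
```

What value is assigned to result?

Step 1: acc = 45. add() modifies it via nonlocal, get() reads it.
Step 2: add() makes acc = 45 + 6 = 51.
Step 3: get() returns 51. result = 51

The answer is 51.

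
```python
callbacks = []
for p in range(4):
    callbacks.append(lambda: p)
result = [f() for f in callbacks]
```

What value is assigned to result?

Step 1: All 4 lambdas share the same variable p.
Step 2: After the loop, p = 3.
Step 3: Each call returns 3. result = [3, 3, 3, 3]

The answer is [3, 3, 3, 3].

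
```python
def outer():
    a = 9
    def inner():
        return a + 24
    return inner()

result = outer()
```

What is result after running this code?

Step 1: outer() defines a = 9.
Step 2: inner() reads a = 9 from enclosing scope, returns 9 + 24 = 33.
Step 3: result = 33

The answer is 33.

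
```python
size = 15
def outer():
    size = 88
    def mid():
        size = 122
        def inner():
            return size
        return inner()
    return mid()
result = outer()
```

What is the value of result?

Step 1: Three levels of shadowing: global 15, outer 88, mid 122.
Step 2: inner() finds size = 122 in enclosing mid() scope.
Step 3: result = 122

The answer is 122.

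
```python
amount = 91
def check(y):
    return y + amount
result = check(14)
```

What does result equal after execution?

Step 1: amount = 91 is defined globally.
Step 2: check(14) uses parameter y = 14 and looks up amount from global scope = 91.
Step 3: result = 14 + 91 = 105

The answer is 105.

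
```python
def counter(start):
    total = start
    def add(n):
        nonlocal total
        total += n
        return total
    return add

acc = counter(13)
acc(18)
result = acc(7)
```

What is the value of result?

Step 1: counter(13) creates closure with total = 13.
Step 2: First acc(18): total = 13 + 18 = 31.
Step 3: Second acc(7): total = 31 + 7 = 38. result = 38

The answer is 38.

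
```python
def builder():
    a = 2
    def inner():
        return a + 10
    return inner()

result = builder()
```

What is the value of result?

Step 1: builder() defines a = 2.
Step 2: inner() reads a = 2 from enclosing scope, returns 2 + 10 = 12.
Step 3: result = 12

The answer is 12.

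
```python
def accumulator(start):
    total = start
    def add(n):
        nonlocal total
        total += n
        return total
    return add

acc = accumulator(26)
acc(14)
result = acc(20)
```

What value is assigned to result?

Step 1: accumulator(26) creates closure with total = 26.
Step 2: First acc(14): total = 26 + 14 = 40.
Step 3: Second acc(20): total = 40 + 20 = 60. result = 60

The answer is 60.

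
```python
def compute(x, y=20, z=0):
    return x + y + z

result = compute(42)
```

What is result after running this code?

Step 1: compute(42) uses defaults y = 20, z = 0.
Step 2: Returns 42 + 20 + 0 = 62.
Step 3: result = 62

The answer is 62.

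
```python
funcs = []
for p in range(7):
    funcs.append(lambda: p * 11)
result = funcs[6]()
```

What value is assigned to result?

Step 1: All lambdas reference the same variable p (late binding).
Step 2: After the loop, p = 6. Every lambda returns p * 11.
Step 3: funcs[6]() = 6 * 11 = 66

The answer is 66.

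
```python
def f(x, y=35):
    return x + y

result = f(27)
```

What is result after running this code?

Step 1: f(27) uses default y = 35.
Step 2: Returns 27 + 35 = 62.
Step 3: result = 62

The answer is 62.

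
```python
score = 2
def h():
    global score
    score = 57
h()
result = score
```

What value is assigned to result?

Step 1: score = 2 globally.
Step 2: h() declares global score and sets it to 57.
Step 3: After h(), global score = 57. result = 57

The answer is 57.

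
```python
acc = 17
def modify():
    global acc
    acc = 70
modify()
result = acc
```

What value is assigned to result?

Step 1: acc = 17 globally.
Step 2: modify() declares global acc and sets it to 70.
Step 3: After modify(), global acc = 70. result = 70

The answer is 70.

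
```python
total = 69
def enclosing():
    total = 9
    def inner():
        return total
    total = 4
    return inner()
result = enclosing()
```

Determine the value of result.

Step 1: enclosing() sets total = 9, then later total = 4.
Step 2: inner() is called after total is reassigned to 4. Closures capture variables by reference, not by value.
Step 3: result = 4

The answer is 4.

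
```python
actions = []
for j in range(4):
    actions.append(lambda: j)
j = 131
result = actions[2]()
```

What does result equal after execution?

Step 1: Lambdas capture the variable j by reference, not by value.
Step 2: After the loop, j is reassigned to 131.
Step 3: actions[2]() looks up the current j = 131. result = 131

The answer is 131.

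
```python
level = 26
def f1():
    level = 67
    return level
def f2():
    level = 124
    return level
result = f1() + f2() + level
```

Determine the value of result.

Step 1: Each function shadows global level with its own local.
Step 2: f1() returns 67, f2() returns 124.
Step 3: Global level = 26 is unchanged. result = 67 + 124 + 26 = 217

The answer is 217.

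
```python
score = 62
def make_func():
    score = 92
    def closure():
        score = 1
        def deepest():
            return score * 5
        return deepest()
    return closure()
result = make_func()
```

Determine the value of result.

Step 1: deepest() looks up score through LEGB: not local, finds score = 1 in enclosing closure().
Step 2: Returns 1 * 5 = 5.
Step 3: result = 5

The answer is 5.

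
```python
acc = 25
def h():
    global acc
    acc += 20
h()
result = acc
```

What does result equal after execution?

Step 1: acc = 25 globally.
Step 2: h() modifies global acc: acc += 20 = 45.
Step 3: result = 45

The answer is 45.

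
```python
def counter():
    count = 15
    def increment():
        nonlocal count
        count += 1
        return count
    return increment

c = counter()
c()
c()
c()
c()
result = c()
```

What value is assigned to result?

Step 1: counter() creates closure with count = 15.
Step 2: Each c() call increments count via nonlocal. After 5 calls: 15 + 5 = 20.
Step 3: result = 20

The answer is 20.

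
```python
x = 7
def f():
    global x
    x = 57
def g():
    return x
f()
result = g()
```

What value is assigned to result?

Step 1: x = 7.
Step 2: f() sets global x = 57.
Step 3: g() reads global x = 57. result = 57

The answer is 57.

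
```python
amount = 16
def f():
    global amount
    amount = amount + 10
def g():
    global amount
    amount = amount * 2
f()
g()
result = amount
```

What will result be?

Step 1: amount = 16.
Step 2: f() adds 10: amount = 16 + 10 = 26.
Step 3: g() doubles: amount = 26 * 2 = 52.
Step 4: result = 52

The answer is 52.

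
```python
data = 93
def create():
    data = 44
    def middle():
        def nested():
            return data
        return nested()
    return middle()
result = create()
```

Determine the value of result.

Step 1: create() defines data = 44. middle() and nested() have no local data.
Step 2: nested() checks local (none), enclosing middle() (none), enclosing create() and finds data = 44.
Step 3: result = 44

The answer is 44.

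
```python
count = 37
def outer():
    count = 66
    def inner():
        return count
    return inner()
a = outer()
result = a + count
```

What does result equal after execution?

Step 1: outer() has local count = 66. inner() reads from enclosing.
Step 2: outer() returns 66. Global count = 37 unchanged.
Step 3: result = 66 + 37 = 103

The answer is 103.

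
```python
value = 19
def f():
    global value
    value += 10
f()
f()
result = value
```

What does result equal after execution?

Step 1: value = 19.
Step 2: First f(): value = 19 + 10 = 29.
Step 3: Second f(): value = 29 + 10 = 39. result = 39

The answer is 39.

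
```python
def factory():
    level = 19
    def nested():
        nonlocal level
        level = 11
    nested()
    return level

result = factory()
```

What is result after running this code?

Step 1: factory() sets level = 19.
Step 2: nested() uses nonlocal to reassign level = 11.
Step 3: result = 11

The answer is 11.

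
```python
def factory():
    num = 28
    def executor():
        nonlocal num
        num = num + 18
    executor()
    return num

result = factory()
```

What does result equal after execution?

Step 1: factory() sets num = 28.
Step 2: executor() uses nonlocal to modify num in factory's scope: num = 28 + 18 = 46.
Step 3: factory() returns the modified num = 46

The answer is 46.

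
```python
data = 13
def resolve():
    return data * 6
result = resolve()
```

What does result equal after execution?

Step 1: data = 13 is defined globally.
Step 2: resolve() looks up data from global scope = 13, then computes 13 * 6 = 78.
Step 3: result = 78

The answer is 78.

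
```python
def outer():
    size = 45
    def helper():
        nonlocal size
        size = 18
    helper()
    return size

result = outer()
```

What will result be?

Step 1: outer() sets size = 45.
Step 2: helper() uses nonlocal to reassign size = 18.
Step 3: result = 18

The answer is 18.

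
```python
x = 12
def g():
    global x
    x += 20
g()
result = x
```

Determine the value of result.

Step 1: x = 12 globally.
Step 2: g() modifies global x: x += 20 = 32.
Step 3: result = 32

The answer is 32.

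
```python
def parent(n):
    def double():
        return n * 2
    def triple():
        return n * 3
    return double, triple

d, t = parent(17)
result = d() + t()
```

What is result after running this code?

Step 1: Both closures capture the same n = 17.
Step 2: d() = 17 * 2 = 34, t() = 17 * 3 = 51.
Step 3: result = 34 + 51 = 85

The answer is 85.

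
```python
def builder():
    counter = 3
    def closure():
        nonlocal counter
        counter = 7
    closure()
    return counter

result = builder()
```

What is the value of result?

Step 1: builder() sets counter = 3.
Step 2: closure() uses nonlocal to reassign counter = 7.
Step 3: result = 7

The answer is 7.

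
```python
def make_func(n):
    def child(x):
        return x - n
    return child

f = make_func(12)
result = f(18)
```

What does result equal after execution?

Step 1: make_func(12) creates a closure capturing n = 12.
Step 2: f(18) computes 18 - 12 = 6.
Step 3: result = 6

The answer is 6.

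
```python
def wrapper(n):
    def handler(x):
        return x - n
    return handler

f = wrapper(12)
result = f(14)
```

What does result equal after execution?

Step 1: wrapper(12) creates a closure capturing n = 12.
Step 2: f(14) computes 14 - 12 = 2.
Step 3: result = 2

The answer is 2.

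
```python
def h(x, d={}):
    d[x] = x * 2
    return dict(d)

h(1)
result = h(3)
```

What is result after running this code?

Step 1: Mutable default dict is shared across calls.
Step 2: First call adds 1: 2. Second call adds 3: 6.
Step 3: result = {1: 2, 3: 6}

The answer is {1: 2, 3: 6}.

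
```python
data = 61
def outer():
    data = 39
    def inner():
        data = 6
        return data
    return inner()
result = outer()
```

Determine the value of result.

Step 1: Three scopes define data: global (61), outer (39), inner (6).
Step 2: inner() has its own local data = 6, which shadows both enclosing and global.
Step 3: result = 6 (local wins in LEGB)

The answer is 6.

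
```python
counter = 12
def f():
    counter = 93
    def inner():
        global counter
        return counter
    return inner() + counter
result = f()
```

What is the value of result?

Step 1: Global counter = 12. f() shadows with local counter = 93.
Step 2: inner() uses global keyword, so inner() returns global counter = 12.
Step 3: f() returns 12 + 93 = 105

The answer is 105.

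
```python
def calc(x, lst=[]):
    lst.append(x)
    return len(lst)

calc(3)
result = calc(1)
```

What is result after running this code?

Step 1: Mutable default list persists between calls.
Step 2: First call: lst = [3], len = 1. Second call: lst = [3, 1], len = 2.
Step 3: result = 2

The answer is 2.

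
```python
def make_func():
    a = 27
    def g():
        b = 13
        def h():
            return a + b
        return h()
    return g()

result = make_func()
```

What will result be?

Step 1: make_func() defines a = 27. g() defines b = 13.
Step 2: h() accesses both from enclosing scopes: a = 27, b = 13.
Step 3: result = 27 + 13 = 40

The answer is 40.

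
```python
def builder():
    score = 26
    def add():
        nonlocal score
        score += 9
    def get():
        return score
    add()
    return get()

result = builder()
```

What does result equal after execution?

Step 1: score = 26. add() modifies it via nonlocal, get() reads it.
Step 2: add() makes score = 26 + 9 = 35.
Step 3: get() returns 35. result = 35

The answer is 35.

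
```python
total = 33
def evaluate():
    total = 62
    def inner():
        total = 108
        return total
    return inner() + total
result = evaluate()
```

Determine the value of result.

Step 1: evaluate() has local total = 62. inner() has local total = 108.
Step 2: inner() returns its local total = 108.
Step 3: evaluate() returns 108 + its own total (62) = 170

The answer is 170.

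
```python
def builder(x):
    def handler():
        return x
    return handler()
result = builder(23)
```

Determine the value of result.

Step 1: builder(23) binds parameter x = 23.
Step 2: handler() looks up x in enclosing scope and finds the parameter x = 23.
Step 3: result = 23

The answer is 23.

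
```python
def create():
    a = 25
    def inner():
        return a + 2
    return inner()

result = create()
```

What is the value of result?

Step 1: create() defines a = 25.
Step 2: inner() reads a = 25 from enclosing scope, returns 25 + 2 = 27.
Step 3: result = 27

The answer is 27.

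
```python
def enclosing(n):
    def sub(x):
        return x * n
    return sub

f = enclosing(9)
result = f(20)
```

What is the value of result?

Step 1: enclosing(9) creates a closure capturing n = 9.
Step 2: f(20) computes 20 * 9 = 180.
Step 3: result = 180

The answer is 180.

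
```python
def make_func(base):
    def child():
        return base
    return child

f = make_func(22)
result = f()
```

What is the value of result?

Step 1: make_func(22) creates closure capturing base = 22.
Step 2: f() returns the captured base = 22.
Step 3: result = 22

The answer is 22.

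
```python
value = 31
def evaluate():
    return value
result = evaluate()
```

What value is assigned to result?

Step 1: value = 31 is defined in the global scope.
Step 2: evaluate() looks up value. No local value exists, so Python checks the global scope via LEGB rule and finds value = 31.
Step 3: result = 31

The answer is 31.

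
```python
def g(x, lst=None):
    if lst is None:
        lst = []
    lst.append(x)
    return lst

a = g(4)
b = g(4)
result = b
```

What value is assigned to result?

Step 1: None default with guard creates a NEW list each call.
Step 2: a = [4] (fresh list). b = [4] (another fresh list).
Step 3: result = [4] (this is the fix for mutable default)

The answer is [4].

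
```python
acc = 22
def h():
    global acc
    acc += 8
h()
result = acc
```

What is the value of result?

Step 1: acc = 22 globally.
Step 2: h() modifies global acc: acc += 8 = 30.
Step 3: result = 30

The answer is 30.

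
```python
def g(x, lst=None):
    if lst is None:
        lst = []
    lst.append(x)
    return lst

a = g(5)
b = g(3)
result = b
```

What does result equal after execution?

Step 1: None default with guard creates a NEW list each call.
Step 2: a = [5] (fresh list). b = [3] (another fresh list).
Step 3: result = [3] (this is the fix for mutable default)

The answer is [3].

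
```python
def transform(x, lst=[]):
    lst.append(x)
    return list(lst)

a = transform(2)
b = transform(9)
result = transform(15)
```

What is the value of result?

Step 1: Default list is shared. list() creates copies for return values.
Step 2: Internal list grows: [2] -> [2, 9] -> [2, 9, 15].
Step 3: result = [2, 9, 15]

The answer is [2, 9, 15].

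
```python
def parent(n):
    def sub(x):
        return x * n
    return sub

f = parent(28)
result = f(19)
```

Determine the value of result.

Step 1: parent(28) creates a closure capturing n = 28.
Step 2: f(19) computes 19 * 28 = 532.
Step 3: result = 532

The answer is 532.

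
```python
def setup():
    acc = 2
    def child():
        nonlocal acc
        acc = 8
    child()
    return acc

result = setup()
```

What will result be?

Step 1: setup() sets acc = 2.
Step 2: child() uses nonlocal to reassign acc = 8.
Step 3: result = 8

The answer is 8.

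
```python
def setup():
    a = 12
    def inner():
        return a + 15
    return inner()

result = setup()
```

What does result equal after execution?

Step 1: setup() defines a = 12.
Step 2: inner() reads a = 12 from enclosing scope, returns 12 + 15 = 27.
Step 3: result = 27

The answer is 27.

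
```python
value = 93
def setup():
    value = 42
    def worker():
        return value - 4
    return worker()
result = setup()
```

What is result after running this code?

Step 1: setup() shadows global value with value = 42.
Step 2: worker() finds value = 42 in enclosing scope, computes 42 - 4 = 38.
Step 3: result = 38

The answer is 38.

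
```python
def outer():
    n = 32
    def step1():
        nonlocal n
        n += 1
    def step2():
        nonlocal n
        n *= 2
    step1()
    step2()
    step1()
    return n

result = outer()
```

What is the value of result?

Step 1: n = 32.
Step 2: step1(): n = 32 + 1 = 33.
Step 3: step2(): n = 33 * 2 = 66.
Step 4: step1(): n = 66 + 1 = 67. result = 67

The answer is 67.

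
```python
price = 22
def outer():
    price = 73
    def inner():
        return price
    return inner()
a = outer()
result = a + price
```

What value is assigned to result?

Step 1: outer() has local price = 73. inner() reads from enclosing.
Step 2: outer() returns 73. Global price = 22 unchanged.
Step 3: result = 73 + 22 = 95

The answer is 95.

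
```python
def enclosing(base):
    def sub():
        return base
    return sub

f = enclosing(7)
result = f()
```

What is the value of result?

Step 1: enclosing(7) creates closure capturing base = 7.
Step 2: f() returns the captured base = 7.
Step 3: result = 7

The answer is 7.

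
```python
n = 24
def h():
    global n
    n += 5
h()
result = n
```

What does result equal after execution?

Step 1: n = 24 globally.
Step 2: h() modifies global n: n += 5 = 29.
Step 3: result = 29

The answer is 29.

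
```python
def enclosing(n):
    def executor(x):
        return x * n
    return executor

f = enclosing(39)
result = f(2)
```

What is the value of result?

Step 1: enclosing(39) creates a closure capturing n = 39.
Step 2: f(2) computes 2 * 39 = 78.
Step 3: result = 78

The answer is 78.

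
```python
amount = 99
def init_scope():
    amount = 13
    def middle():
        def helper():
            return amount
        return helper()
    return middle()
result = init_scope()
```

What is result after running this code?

Step 1: init_scope() defines amount = 13. middle() and helper() have no local amount.
Step 2: helper() checks local (none), enclosing middle() (none), enclosing init_scope() and finds amount = 13.
Step 3: result = 13

The answer is 13.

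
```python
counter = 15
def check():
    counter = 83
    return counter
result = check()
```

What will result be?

Step 1: Global counter = 15.
Step 2: check() creates local counter = 83, shadowing the global.
Step 3: Returns local counter = 83. result = 83

The answer is 83.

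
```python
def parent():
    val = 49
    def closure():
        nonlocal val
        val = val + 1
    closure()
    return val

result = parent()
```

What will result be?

Step 1: parent() sets val = 49.
Step 2: closure() uses nonlocal to modify val in parent's scope: val = 49 + 1 = 50.
Step 3: parent() returns the modified val = 50

The answer is 50.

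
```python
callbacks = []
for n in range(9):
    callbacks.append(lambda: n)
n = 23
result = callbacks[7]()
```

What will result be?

Step 1: Lambdas capture the variable n by reference, not by value.
Step 2: After the loop, n is reassigned to 23.
Step 3: callbacks[7]() looks up the current n = 23. result = 23

The answer is 23.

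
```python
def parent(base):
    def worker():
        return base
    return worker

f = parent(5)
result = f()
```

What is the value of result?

Step 1: parent(5) creates closure capturing base = 5.
Step 2: f() returns the captured base = 5.
Step 3: result = 5

The answer is 5.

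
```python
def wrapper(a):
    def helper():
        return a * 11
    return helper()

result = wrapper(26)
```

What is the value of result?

Step 1: wrapper(26) binds parameter a = 26.
Step 2: helper() accesses a = 26 from enclosing scope.
Step 3: result = 26 * 11 = 286

The answer is 286.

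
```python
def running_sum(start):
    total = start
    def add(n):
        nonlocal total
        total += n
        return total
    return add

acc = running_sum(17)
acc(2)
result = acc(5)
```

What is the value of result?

Step 1: running_sum(17) creates closure with total = 17.
Step 2: First acc(2): total = 17 + 2 = 19.
Step 3: Second acc(5): total = 19 + 5 = 24. result = 24

The answer is 24.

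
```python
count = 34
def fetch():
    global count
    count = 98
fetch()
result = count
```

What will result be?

Step 1: count = 34 globally.
Step 2: fetch() declares global count and sets it to 98.
Step 3: After fetch(), global count = 98. result = 98

The answer is 98.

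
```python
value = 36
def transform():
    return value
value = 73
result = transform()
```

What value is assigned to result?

Step 1: value is first set to 36, then reassigned to 73.
Step 2: transform() is called after the reassignment, so it looks up the current global value = 73.
Step 3: result = 73

The answer is 73.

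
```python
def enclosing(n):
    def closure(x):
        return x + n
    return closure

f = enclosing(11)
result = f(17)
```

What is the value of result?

Step 1: enclosing(11) creates a closure that captures n = 11.
Step 2: f(17) calls the closure with x = 17, returning 17 + 11 = 28.
Step 3: result = 28

The answer is 28.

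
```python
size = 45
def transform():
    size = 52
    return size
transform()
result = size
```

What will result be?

Step 1: Global size = 45.
Step 2: transform() creates local size = 52 (shadow, not modification).
Step 3: After transform() returns, global size is unchanged. result = 45

The answer is 45.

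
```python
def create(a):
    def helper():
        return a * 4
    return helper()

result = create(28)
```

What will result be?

Step 1: create(28) binds parameter a = 28.
Step 2: helper() accesses a = 28 from enclosing scope.
Step 3: result = 28 * 4 = 112

The answer is 112.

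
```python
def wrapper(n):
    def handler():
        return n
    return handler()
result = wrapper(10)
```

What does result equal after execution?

Step 1: wrapper(10) binds parameter n = 10.
Step 2: handler() looks up n in enclosing scope and finds the parameter n = 10.
Step 3: result = 10

The answer is 10.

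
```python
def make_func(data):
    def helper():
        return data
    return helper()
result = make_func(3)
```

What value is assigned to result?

Step 1: make_func(3) binds parameter data = 3.
Step 2: helper() looks up data in enclosing scope and finds the parameter data = 3.
Step 3: result = 3

The answer is 3.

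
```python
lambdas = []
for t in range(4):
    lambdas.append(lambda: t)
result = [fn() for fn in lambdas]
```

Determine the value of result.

Step 1: All 4 lambdas share the same variable t.
Step 2: After the loop, t = 3.
Step 3: Each call returns 3. result = [3, 3, 3, 3]

The answer is [3, 3, 3, 3].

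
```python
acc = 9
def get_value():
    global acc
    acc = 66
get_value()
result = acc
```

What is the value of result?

Step 1: acc = 9 globally.
Step 2: get_value() declares global acc and sets it to 66.
Step 3: After get_value(), global acc = 66. result = 66

The answer is 66.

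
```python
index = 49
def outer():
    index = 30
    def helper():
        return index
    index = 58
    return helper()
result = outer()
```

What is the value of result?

Step 1: outer() sets index = 30, then later index = 58.
Step 2: helper() is called after index is reassigned to 58. Closures capture variables by reference, not by value.
Step 3: result = 58

The answer is 58.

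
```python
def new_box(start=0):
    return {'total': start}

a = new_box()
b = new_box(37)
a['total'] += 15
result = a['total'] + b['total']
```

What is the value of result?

Step 1: new_box() returns a new dict each call (immutable default 0).
Step 2: a = {'total': 0}, b = {'total': 37}.
Step 3: a['total'] += 15 = 15. result = 15 + 37 = 52

The answer is 52.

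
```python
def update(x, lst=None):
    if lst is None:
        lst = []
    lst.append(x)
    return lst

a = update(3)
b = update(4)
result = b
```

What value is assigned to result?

Step 1: None default with guard creates a NEW list each call.
Step 2: a = [3] (fresh list). b = [4] (another fresh list).
Step 3: result = [4] (this is the fix for mutable default)

The answer is [4].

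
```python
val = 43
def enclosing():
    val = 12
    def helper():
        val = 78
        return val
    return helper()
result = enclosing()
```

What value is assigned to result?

Step 1: Three scopes define val: global (43), enclosing (12), helper (78).
Step 2: helper() has its own local val = 78, which shadows both enclosing and global.
Step 3: result = 78 (local wins in LEGB)

The answer is 78.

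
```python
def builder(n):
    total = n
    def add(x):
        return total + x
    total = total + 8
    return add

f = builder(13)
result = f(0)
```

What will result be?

Step 1: builder(13) sets total = 13, then total = 13 + 8 = 21.
Step 2: Closures capture by reference, so add sees total = 21.
Step 3: f(0) returns 21 + 0 = 21

The answer is 21.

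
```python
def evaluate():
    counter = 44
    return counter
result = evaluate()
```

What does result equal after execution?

Step 1: evaluate() defines counter = 44 in its local scope.
Step 2: return counter finds the local variable counter = 44.
Step 3: result = 44

The answer is 44.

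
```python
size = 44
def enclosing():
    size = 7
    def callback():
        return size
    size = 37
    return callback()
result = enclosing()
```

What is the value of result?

Step 1: enclosing() sets size = 7, then later size = 37.
Step 2: callback() is called after size is reassigned to 37. Closures capture variables by reference, not by value.
Step 3: result = 37

The answer is 37.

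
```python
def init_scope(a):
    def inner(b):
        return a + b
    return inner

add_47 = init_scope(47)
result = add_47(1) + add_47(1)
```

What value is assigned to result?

Step 1: add_47 captures a = 47.
Step 2: add_47(1) = 47 + 1 = 48, called twice.
Step 3: result = 48 + 48 = 96

The answer is 96.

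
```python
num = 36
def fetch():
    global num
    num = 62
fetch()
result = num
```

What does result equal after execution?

Step 1: num = 36 globally.
Step 2: fetch() declares global num and sets it to 62.
Step 3: After fetch(), global num = 62. result = 62

The answer is 62.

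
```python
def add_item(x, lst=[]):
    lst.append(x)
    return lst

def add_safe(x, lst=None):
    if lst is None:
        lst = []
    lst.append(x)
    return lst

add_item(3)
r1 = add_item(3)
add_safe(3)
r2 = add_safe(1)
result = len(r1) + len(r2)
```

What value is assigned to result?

Step 1: add_item shares mutable default: after 2 calls, lst = [3, 3], len = 2.
Step 2: add_safe creates fresh list each time: r2 = [1], len = 1.
Step 3: result = 2 + 1 = 3

The answer is 3.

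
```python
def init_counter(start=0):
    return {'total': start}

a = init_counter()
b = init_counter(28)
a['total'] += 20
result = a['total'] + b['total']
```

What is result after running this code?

Step 1: init_counter() returns a new dict each call (immutable default 0).
Step 2: a = {'total': 0}, b = {'total': 28}.
Step 3: a['total'] += 20 = 20. result = 20 + 28 = 48

The answer is 48.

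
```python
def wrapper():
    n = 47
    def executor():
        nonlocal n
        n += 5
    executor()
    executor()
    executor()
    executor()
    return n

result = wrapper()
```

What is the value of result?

Step 1: n starts at 47.
Step 2: executor() is called 4 times, each adding 5.
Step 3: n = 47 + 5 * 4 = 67

The answer is 67.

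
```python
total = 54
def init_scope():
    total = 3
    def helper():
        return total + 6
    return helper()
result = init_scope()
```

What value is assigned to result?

Step 1: init_scope() shadows global total with total = 3.
Step 2: helper() finds total = 3 in enclosing scope, computes 3 + 6 = 9.
Step 3: result = 9

The answer is 9.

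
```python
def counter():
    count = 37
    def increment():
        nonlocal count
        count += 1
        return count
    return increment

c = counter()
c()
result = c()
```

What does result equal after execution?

Step 1: counter() creates closure with count = 37.
Step 2: Each c() call increments count via nonlocal. After 2 calls: 37 + 2 = 39.
Step 3: result = 39

The answer is 39.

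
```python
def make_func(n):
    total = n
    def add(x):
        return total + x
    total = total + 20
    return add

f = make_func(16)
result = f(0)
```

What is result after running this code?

Step 1: make_func(16) sets total = 16, then total = 16 + 20 = 36.
Step 2: Closures capture by reference, so add sees total = 36.
Step 3: f(0) returns 36 + 0 = 36

The answer is 36.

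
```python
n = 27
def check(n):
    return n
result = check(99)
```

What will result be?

Step 1: Global n = 27.
Step 2: check(99) takes parameter n = 99, which shadows the global.
Step 3: result = 99

The answer is 99.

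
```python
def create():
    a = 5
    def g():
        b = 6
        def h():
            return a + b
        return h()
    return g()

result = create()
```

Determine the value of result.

Step 1: create() defines a = 5. g() defines b = 6.
Step 2: h() accesses both from enclosing scopes: a = 5, b = 6.
Step 3: result = 5 + 6 = 11

The answer is 11.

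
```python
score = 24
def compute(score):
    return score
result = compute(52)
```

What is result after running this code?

Step 1: Global score = 24.
Step 2: compute(52) takes parameter score = 52, which shadows the global.
Step 3: result = 52

The answer is 52.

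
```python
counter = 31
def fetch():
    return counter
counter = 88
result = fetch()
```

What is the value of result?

Step 1: counter is first set to 31, then reassigned to 88.
Step 2: fetch() is called after the reassignment, so it looks up the current global counter = 88.
Step 3: result = 88

The answer is 88.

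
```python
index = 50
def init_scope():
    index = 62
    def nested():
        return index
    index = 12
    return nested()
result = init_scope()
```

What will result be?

Step 1: init_scope() sets index = 62, then later index = 12.
Step 2: nested() is called after index is reassigned to 12. Closures capture variables by reference, not by value.
Step 3: result = 12

The answer is 12.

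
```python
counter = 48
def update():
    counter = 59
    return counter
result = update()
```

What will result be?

Step 1: Global counter = 48.
Step 2: update() creates local counter = 59, shadowing the global.
Step 3: Returns local counter = 59. result = 59

The answer is 59.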